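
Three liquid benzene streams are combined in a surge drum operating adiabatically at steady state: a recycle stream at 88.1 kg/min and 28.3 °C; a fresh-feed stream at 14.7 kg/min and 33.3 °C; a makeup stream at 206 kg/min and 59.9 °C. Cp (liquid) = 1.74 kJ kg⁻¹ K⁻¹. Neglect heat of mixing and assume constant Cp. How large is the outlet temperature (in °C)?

Energy balance with Q = 0: Σ ṁᵢCp,ᵢ(T_out − Tᵢ) = 0
Σ ṁᵢCp,ᵢTᵢ = 88.1×1.74×28.3 + 14.7×1.74×33.3 + 206×1.74×59.9 = 26661
Σ ṁᵢCp,ᵢ = 88.1×1.74 + 14.7×1.74 + 206×1.74 = 537.31
T_out = 26661 / 537.31 = 49.618 °C

T_out = 49.6 °C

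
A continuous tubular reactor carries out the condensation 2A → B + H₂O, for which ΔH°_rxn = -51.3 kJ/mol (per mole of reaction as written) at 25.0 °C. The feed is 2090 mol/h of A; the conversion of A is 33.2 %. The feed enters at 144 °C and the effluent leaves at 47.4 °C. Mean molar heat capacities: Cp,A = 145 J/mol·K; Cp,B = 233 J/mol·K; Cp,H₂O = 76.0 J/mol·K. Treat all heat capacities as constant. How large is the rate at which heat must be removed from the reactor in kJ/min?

Extent of reaction ξ = 0.332 × 2090 / 2 = 346.94 mol/h
Reaction term: ξ·ΔH°_rxn = 346.94 × -51.3 = -17798 kJ/h
Sensible, feed 144→25 °C: -36063 kJ/h
Outlet flows (mol/h): A 1396.1, B 346.94, H₂O 346.94
Sensible, products 25→47.4 °C: 6936 kJ/h
Q = ΔH = -46925 kJ/h = -13.035 kW
Heat removed = 782.08 kJ/min

Q_out = 782 kJ/min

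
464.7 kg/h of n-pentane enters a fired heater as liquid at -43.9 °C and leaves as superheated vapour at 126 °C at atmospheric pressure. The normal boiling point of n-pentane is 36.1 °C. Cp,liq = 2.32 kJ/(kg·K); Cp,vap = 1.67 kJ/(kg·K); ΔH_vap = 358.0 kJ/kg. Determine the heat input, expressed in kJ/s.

liquid -43.9→36.1 °C: 185.6 kJ/kg
vaporisation at 36.1 °C: 358 kJ/kg
vapour 36.1→126 °C: 150.13 kJ/kg
Δh = 185.6 + 358 + 150.13 = 693.73 kJ/kg
Q = ṁ·Δh = 464.7 kg/h × 693.73 kJ/kg = 322380 kJ/h
|Q| = 89.549 kW

Q = 89.5 kJ/s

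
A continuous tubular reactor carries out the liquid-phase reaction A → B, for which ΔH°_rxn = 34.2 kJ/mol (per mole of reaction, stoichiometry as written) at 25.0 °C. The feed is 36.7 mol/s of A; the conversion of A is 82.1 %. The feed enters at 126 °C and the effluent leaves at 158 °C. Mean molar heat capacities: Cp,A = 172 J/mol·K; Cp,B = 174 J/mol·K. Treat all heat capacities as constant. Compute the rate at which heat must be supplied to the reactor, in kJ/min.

Extent of reaction ξ = 0.821 × 36.7 = 30.131 mol/s
Reaction term: ξ·ΔH°_rxn = 30.131 × 34.2 = 1030.5 kJ/s
Sensible, feed 126→25 °C: -637.55 kJ/s
Outlet flows (mol/s): A 6.5693, B 30.131
Sensible, products 25→158 °C: 847.56 kJ/s
Q = ΔH = 1240.5 kJ/s = 1240.5 kW
Heat supplied = 74429 kJ/min

Q_in = 74400 kJ/min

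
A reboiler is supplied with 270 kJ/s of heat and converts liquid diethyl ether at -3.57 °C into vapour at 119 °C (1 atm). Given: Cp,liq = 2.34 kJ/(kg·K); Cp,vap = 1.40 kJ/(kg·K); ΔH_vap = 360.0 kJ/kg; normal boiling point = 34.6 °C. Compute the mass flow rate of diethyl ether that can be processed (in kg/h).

ṁ = 1710 kg/h

Δh = 2.34×(34.6−-3.57) + 360.0 + 1.40×(119−34.6) = 567.48 kJ/kg
Q = 270 kJ/s = 270 kJ/s = 972000 kJ/h
ṁ = Q/Δh = 972000 / 567.48 = 1712.8 kg/h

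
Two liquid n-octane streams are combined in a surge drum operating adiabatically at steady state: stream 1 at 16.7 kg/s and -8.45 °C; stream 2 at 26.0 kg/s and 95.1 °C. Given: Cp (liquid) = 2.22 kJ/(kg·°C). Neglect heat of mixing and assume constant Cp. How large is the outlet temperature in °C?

T_out = 54.6 °C

Energy balance with Q = 0: Σ ṁᵢCp,ᵢ(T_out − Tᵢ) = 0
T_out = Σ ṁᵢCp,ᵢTᵢ / Σ ṁᵢCp,ᵢ
      = 5175.9 / 94.794 = 54.602 °C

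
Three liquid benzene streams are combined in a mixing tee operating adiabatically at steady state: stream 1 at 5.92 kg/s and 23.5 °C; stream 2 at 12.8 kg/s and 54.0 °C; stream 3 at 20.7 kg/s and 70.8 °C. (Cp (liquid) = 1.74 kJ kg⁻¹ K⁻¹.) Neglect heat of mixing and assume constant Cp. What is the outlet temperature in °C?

Energy balance with Q = 0: Σ ṁᵢCp,ᵢ(T_out − Tᵢ) = 0
T_out = Σ ṁᵢCp,ᵢTᵢ / Σ ṁᵢCp,ᵢ
      = 3994.8 / 68.591 = 58.242 °C

T_out = 58.2 °C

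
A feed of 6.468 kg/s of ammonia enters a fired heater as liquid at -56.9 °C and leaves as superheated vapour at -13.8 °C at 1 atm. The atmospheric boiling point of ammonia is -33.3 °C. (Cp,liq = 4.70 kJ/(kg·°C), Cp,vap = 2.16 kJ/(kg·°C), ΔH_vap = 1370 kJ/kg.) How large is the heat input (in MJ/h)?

Q = 35500 MJ/h

liquid -56.9→-33.3 °C: 110.92 kJ/kg
vaporisation at -33.3 °C: 1370 kJ/kg
vapour -33.3→-13.8 °C: 42.12 kJ/kg
Δh = 110.92 + 1370 + 42.12 = 1523 kJ/kg
Q = ṁ·Δh = 6.468 kg/s × 1523 kJ/kg = 9851 kJ/s
|Q| = 9851 kW = 35464 MJ/h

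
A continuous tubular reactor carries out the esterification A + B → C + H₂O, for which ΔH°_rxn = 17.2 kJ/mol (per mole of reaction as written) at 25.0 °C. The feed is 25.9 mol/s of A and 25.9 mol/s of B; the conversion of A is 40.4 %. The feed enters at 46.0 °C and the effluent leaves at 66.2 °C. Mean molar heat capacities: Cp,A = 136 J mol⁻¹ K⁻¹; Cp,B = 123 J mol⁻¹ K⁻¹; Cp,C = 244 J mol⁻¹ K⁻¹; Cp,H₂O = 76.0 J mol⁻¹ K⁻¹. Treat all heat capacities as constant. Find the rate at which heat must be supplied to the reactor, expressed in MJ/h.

Q_in = 1230 MJ/h

Extent of reaction ξ = 0.404 × 25.9 = 10.464 mol/s
Reaction term: ξ·ΔH°_rxn = 10.464 × 17.2 = 179.97 kJ/s
Sensible, feed 46.0→25 °C: -140.87 kJ/s
Outlet flows (mol/s): A 15.436, B 15.436, C 10.464, H₂O 10.464
Sensible, products 25→66.2 °C: 302.67 kJ/s
Q = ΔH = 341.77 kJ/s = 341.77 kW
Heat supplied = 1230.4 MJ/h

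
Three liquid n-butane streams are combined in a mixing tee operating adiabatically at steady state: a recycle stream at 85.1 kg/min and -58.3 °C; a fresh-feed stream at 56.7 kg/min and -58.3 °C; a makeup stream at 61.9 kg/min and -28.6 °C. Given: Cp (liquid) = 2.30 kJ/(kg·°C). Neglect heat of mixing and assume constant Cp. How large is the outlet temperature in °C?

T_out = -49.3 °C

Energy balance with Q = 0: Σ ṁᵢCp,ᵢ(T_out − Tᵢ) = 0
T_out = Σ ṁᵢCp,ᵢTᵢ / Σ ṁᵢCp,ᵢ
      = -23086 / 468.51 = -49.275 °C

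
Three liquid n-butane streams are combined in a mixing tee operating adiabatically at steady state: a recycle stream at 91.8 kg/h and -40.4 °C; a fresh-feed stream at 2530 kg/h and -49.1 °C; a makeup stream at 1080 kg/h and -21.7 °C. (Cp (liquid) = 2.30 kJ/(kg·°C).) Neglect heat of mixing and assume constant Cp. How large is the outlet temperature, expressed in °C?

T_out = -40.9 °C

Energy balance with Q = 0: Σ ṁᵢCp,ᵢ(T_out − Tᵢ) = 0
T_out = Σ ṁᵢCp,ᵢTᵢ / Σ ṁᵢCp,ᵢ
      = -348150 / 8514.1 = -40.89 °C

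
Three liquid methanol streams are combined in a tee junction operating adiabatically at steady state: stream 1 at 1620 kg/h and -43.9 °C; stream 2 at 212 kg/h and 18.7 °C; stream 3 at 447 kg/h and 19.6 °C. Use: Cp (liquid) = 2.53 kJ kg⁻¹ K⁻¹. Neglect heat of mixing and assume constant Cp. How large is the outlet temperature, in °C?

T_out = -25.6 °C

No heat crosses the boundary, so H_out = H_in.
Σ ṁᵢCp,ᵢTᵢ = 1620×2.53×-43.9 + 212×2.53×18.7 + 447×2.53×19.6 = -147730
Σ ṁᵢCp,ᵢ = 1620×2.53 + 212×2.53 + 447×2.53 = 5765.9
T_out = -147730 / 5765.9 = -25.622 °C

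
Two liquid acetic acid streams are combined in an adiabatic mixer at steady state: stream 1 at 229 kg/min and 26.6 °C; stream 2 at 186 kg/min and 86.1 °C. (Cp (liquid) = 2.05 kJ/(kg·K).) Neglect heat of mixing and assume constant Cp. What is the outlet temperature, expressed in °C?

T_out = 53.3 °C

Energy balance with Q = 0: Σ ṁᵢCp,ᵢ(T_out − Tᵢ) = 0
T_out = Σ ṁᵢCp,ᵢTᵢ / Σ ṁᵢCp,ᵢ
      = 45317 / 850.75 = 53.267 °C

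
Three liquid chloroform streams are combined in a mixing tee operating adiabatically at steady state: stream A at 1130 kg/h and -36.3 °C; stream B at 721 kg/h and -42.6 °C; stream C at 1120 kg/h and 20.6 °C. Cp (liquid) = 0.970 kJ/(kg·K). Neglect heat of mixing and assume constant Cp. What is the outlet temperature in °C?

T_out = -16.4 °C

Adiabatic, steady state ⇒ Σ ṁᵢCp,ᵢ(T_out − Tᵢ) = 0
Σ ṁᵢCp,ᵢTᵢ = 1130×0.970×-36.3 + 721×0.970×-42.6 + 1120×0.970×20.6 = -47202
Σ ṁᵢCp,ᵢ = 1130×0.970 + 721×0.970 + 1120×0.970 = 2881.9
T_out = -47202 / 2881.9 = -16.379 °C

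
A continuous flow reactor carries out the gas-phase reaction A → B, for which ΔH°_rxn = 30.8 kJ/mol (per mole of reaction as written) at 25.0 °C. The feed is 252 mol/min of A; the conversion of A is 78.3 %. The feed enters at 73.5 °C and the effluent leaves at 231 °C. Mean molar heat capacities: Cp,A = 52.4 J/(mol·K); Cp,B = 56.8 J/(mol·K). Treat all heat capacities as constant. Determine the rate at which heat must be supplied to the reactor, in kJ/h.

Extent of reaction ξ = 0.783 × 252 = 197.32 mol/min
Reaction term: ξ·ΔH°_rxn = 197.32 × 30.8 = 6077.3 kJ/min
Sensible, feed 73.5→25 °C: -640.43 kJ/min
Outlet flows (mol/min): A 54.684, B 197.32
Sensible, products 25→231 °C: 2899 kJ/min
Q = ΔH = 8335.9 kJ/min = 138.93 kW
Heat supplied = 500160 kJ/h

Q_in = 500000 kJ/h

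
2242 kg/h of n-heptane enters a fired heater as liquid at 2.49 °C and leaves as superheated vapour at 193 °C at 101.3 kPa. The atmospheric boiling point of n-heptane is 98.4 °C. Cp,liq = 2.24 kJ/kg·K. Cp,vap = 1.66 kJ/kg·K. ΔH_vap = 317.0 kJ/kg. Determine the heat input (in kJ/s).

Q = 429 kJ/s

liquid 2.49→98.4 °C: 214.84 kJ/kg
vaporisation at 98.4 °C: 317 kJ/kg
vapour 98.4→193 °C: 157.04 kJ/kg
Δh = 214.84 + 317 + 157.04 = 688.87 kJ/kg
Q = ṁ·Δh = 2242 kg/h × 688.87 kJ/kg = 1.5445e+06 kJ/h
|Q| = 429.02 kW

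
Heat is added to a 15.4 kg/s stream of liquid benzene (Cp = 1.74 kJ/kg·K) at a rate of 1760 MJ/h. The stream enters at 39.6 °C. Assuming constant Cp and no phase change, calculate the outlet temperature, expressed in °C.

T_out = 57.8 °C

Q = 1760 MJ/h = 488.89 kJ/s
ΔT = Q/(ṁ·Cp) = 488.89/(15.4×1.74) = 18.245 K
T_out = 39.6 + 18.245 = 57.845 °C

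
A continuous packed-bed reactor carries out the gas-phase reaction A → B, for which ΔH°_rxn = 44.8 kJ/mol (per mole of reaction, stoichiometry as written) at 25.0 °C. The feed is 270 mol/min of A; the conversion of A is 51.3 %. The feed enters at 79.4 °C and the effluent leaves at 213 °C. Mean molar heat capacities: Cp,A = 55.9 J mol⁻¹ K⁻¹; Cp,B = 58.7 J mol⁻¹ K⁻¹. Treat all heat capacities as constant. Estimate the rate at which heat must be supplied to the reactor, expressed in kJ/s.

Extent of reaction ξ = 0.513 × 270 = 138.51 mol/min
Reaction term: ξ·ΔH°_rxn = 138.51 × 44.8 = 6205.2 kJ/min
Sensible, feed 79.4→25 °C: -821.06 kJ/min
Outlet flows (mol/min): A 131.49, B 138.51
Sensible, products 25→213 °C: 2910.4 kJ/min
Q = ΔH = 8294.6 kJ/min = 138.24 kW
Heat supplied = 138.24 kJ/s

Q_in = 138 kJ/s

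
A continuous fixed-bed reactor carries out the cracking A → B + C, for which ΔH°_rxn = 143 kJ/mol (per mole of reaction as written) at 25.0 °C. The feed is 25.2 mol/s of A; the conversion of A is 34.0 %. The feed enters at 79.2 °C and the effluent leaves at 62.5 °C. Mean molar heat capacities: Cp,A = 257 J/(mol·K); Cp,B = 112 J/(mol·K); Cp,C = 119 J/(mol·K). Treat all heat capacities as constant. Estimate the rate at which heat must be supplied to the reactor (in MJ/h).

Q_in = 3990 MJ/h

Extent of reaction ξ = 0.340 × 25.2 = 8.568 mol/s
Reaction term: ξ·ΔH°_rxn = 8.568 × 143 = 1225.2 kJ/s
Sensible, feed 79.2→25 °C: -351.02 kJ/s
Outlet flows (mol/s): A 16.632, B 8.568, C 8.568
Sensible, products 25→62.5 °C: 234.51 kJ/s
Q = ΔH = 1108.7 kJ/s = 1108.7 kW
Heat supplied = 3991.4 MJ/h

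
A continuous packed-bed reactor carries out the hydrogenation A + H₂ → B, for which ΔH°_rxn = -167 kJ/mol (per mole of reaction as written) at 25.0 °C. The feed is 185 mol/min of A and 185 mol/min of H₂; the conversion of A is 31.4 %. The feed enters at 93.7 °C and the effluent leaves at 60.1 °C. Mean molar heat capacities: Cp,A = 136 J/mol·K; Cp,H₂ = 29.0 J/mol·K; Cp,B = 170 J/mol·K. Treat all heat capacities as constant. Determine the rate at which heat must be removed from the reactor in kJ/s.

Q_out = 179 kJ/s

Extent of reaction ξ = 0.314 × 185 = 58.09 mol/min
Reaction term: ξ·ΔH°_rxn = 58.09 × -167 = -9701 kJ/min
Sensible, feed 93.7→25 °C: -2097.1 kJ/min
Outlet flows (mol/min): A 126.91, H₂ 126.91, B 58.09
Sensible, products 25→60.1 °C: 1081.6 kJ/min
Q = ΔH = -10716 kJ/min = -178.61 kW
Heat removed = 178.61 kJ/s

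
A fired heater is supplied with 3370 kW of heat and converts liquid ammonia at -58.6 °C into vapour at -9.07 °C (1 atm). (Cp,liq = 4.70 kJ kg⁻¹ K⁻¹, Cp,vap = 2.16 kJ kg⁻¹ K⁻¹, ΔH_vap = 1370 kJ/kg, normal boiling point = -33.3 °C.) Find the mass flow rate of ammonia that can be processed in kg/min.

ṁ = 131 kg/min

Δh = 4.70×(-33.3−-58.6) + 1370 + 2.16×(-9.07−-33.3) = 1541.2 kJ/kg
Q = 3370 kW = 3370 kJ/s = 202200 kJ/min
ṁ = Q/Δh = 202200 / 1541.2 = 131.19 kg/min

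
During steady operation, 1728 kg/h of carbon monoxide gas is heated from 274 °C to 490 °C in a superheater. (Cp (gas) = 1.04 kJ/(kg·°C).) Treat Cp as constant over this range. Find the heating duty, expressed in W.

Q = ṁ·Cp·ΔT = 1728 × 1.04 × (490 − 274) = 388180 kJ/h
Converting: 388180 / 3600 s = 107.83 kW
Heating duty = 107830 W

Q = 108000 W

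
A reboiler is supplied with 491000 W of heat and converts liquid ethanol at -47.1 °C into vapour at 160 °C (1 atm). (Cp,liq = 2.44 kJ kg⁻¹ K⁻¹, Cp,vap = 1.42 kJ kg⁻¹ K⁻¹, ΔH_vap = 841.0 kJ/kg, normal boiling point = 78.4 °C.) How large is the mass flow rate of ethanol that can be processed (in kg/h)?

Δh = 2.44×(78.4−-47.1) + 841.0 + 1.42×(160−78.4) = 1263.1 kJ/kg
Q = 491000 W = 491 kJ/s = 1.7676e+06 kJ/h
ṁ = Q/Δh = 1.7676e+06 / 1263.1 = 1399.4 kg/h

ṁ = 1400 kg/h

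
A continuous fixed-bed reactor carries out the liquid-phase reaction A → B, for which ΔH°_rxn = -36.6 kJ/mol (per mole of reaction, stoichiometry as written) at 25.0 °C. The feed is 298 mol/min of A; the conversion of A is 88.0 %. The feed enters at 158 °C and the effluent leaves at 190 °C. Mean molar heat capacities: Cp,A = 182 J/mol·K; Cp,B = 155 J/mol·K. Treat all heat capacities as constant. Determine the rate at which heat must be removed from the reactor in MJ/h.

Q_out = 542 MJ/h

Extent of reaction ξ = 0.880 × 298 = 262.24 mol/min
Reaction term: ξ·ΔH°_rxn = 262.24 × -36.6 = -9598 kJ/min
Sensible, feed 158→25 °C: -7213.4 kJ/min
Outlet flows (mol/min): A 35.76, B 262.24
Sensible, products 25→190 °C: 7780.7 kJ/min
Q = ΔH = -9030.7 kJ/min = -150.51 kW
Heat removed = 541.84 MJ/h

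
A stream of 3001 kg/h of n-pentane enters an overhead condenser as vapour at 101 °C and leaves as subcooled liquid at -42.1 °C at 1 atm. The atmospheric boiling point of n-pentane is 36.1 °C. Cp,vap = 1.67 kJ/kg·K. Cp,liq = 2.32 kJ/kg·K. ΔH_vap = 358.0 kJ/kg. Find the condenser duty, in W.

vapour 101→36.1 °C: -108.38 kJ/kg
condensation at 36.1 °C: -358 kJ/kg
liquid 36.1→-42.1 °C: -181.42 kJ/kg
Δh = -108.38 + -358 + -181.42 = -647.81 kJ/kg
Q = ṁ·Δh = 3001 kg/h × -647.81 kJ/kg = -1.9441e+06 kJ/h
|Q| = 540.02 kW = 540020 W

Q_c = 540000 W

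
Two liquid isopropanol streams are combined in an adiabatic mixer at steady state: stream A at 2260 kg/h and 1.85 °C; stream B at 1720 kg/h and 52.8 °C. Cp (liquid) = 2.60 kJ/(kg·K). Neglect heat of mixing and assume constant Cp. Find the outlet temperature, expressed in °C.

Energy balance with Q = 0: Σ ṁᵢCp,ᵢ(T_out − Tᵢ) = 0
Σ ṁᵢCp,ᵢTᵢ = 2260×2.60×1.85 + 1720×2.60×52.8 = 246990
Σ ṁᵢCp,ᵢ = 2260×2.60 + 1720×2.60 = 10348
T_out = 246990 / 10348 = 23.869 °C

T_out = 23.9 °C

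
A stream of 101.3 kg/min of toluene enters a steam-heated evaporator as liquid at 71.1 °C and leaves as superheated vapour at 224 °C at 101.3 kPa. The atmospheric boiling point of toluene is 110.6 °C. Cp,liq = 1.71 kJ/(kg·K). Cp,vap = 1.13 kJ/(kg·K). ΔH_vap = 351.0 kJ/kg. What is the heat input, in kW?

liquid 71.1→110.6 °C: 67.545 kJ/kg
vaporisation at 110.6 °C: 351 kJ/kg
vapour 110.6→224 °C: 128.14 kJ/kg
Δh = 67.545 + 351 + 128.14 = 546.69 kJ/kg
Q = ṁ·Δh = 101.3 kg/min × 546.69 kJ/kg = 55379 kJ/min
|Q| = 922.99 kW

Q = 923 kW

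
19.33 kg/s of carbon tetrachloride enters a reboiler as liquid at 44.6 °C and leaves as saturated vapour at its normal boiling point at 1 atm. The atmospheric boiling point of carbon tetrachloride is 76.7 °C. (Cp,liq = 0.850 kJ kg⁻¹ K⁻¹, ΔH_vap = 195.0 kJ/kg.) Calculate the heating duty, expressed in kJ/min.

liquid 44.6→76.7 °C: 27.285 kJ/kg
vaporisation at 76.7 °C: 195 kJ/kg
Δh = 27.285 + 195 = 222.28 kJ/kg
Q = ṁ·Δh = 19.33 kg/s × 222.28 kJ/kg = 4296.8 kJ/s
|Q| = 4296.8 kW = 257810 kJ/min

Q = 258000 kJ/min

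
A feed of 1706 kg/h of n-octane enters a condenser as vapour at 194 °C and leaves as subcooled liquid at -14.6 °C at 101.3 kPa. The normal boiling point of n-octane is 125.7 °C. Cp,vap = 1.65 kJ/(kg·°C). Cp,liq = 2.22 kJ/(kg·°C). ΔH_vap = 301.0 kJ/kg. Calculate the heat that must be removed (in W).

Q_c = 344000 W

vapour 194→125.7 °C: -112.69 kJ/kg
condensation at 125.7 °C: -301 kJ/kg
liquid 125.7→-14.6 °C: -311.47 kJ/kg
Δh = -112.69 + -301 + -311.47 = -725.16 kJ/kg
Q = ṁ·Δh = 1706 kg/h × -725.16 kJ/kg = -1.2371e+06 kJ/h
|Q| = 343.65 kW = 343650 W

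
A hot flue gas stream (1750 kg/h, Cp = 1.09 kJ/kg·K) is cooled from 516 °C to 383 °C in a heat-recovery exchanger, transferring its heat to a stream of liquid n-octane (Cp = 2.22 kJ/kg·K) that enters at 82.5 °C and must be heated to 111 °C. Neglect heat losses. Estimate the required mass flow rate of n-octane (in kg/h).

Heat released by hot stream: Q = 1750 × 1.09 × (516 − 383) = 253700 kJ/h
Energy balance on cold side (adiabatic exchanger): Q = ṁ_c·Cp_c·(T_c,out − T_c,in)
ṁ_c = 253700 / [2.22 × (111 − 82.5)] = 4009.8 kg/h

ṁ_c = 4010 kg/h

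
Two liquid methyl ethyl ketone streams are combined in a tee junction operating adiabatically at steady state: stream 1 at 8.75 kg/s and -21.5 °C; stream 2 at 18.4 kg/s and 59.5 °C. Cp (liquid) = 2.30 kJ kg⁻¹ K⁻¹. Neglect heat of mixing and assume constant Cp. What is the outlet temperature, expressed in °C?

Energy balance with Q = 0: Σ ṁᵢCp,ᵢ(T_out − Tᵢ) = 0
Σ ṁᵢCp,ᵢTᵢ = 8.75×2.30×-21.5 + 18.4×2.30×59.5 = 2085.4
Σ ṁᵢCp,ᵢ = 8.75×2.30 + 18.4×2.30 = 62.445
T_out = 2085.4 / 62.445 = 33.395 °C

T_out = 33.4 °C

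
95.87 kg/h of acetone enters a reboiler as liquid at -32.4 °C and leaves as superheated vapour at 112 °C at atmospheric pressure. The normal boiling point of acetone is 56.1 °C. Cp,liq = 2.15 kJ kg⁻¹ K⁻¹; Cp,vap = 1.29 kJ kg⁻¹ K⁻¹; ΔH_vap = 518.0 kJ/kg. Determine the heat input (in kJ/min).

liquid -32.4→56.1 °C: 190.28 kJ/kg
vaporisation at 56.1 °C: 518 kJ/kg
vapour 56.1→112 °C: 72.111 kJ/kg
Δh = 190.28 + 518 + 72.111 = 780.39 kJ/kg
Q = ṁ·Δh = 95.87 kg/h × 780.39 kJ/kg = 74816 kJ/h
|Q| = 20.782 kW = 1246.9 kJ/min

Q = 1250 kJ/min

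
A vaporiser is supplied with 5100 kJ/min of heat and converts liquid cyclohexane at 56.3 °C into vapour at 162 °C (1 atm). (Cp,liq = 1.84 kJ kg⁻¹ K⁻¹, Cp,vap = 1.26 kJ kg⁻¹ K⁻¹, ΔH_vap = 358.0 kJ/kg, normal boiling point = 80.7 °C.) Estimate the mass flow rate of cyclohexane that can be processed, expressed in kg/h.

ṁ = 606 kg/h

Δh = 1.84×(80.7−56.3) + 358.0 + 1.26×(162−80.7) = 505.33 kJ/kg
Q = 5100 kJ/min = 85 kJ/s = 306000 kJ/h
ṁ = Q/Δh = 306000 / 505.33 = 605.54 kg/h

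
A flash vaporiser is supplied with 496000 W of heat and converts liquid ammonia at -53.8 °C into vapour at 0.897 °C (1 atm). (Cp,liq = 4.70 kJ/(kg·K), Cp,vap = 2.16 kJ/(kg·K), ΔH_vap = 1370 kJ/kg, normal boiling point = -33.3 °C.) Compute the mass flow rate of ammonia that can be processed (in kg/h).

Δh = 4.70×(-33.3−-53.8) + 1370 + 2.16×(0.897−-33.3) = 1540.2 kJ/kg
Q = 496000 W = 496 kJ/s = 1.7856e+06 kJ/h
ṁ = Q/Δh = 1.7856e+06 / 1540.2 = 1159.3 kg/h

ṁ = 1160 kg/h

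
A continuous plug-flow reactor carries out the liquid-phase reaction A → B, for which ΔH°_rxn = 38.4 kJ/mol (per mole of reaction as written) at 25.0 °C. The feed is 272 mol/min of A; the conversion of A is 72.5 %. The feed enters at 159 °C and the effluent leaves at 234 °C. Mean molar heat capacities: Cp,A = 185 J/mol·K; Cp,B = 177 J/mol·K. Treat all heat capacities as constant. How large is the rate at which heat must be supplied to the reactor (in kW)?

Extent of reaction ξ = 0.725 × 272 = 197.2 mol/min
Reaction term: ξ·ΔH°_rxn = 197.2 × 38.4 = 7572.5 kJ/min
Sensible, feed 159→25 °C: -6742.9 kJ/min
Outlet flows (mol/min): A 74.8, B 197.2
Sensible, products 25→234 °C: 10187 kJ/min
Q = ΔH = 11017 kJ/min = 183.61 kW
Heat supplied = 183.61 kW

Q_in = 184 kW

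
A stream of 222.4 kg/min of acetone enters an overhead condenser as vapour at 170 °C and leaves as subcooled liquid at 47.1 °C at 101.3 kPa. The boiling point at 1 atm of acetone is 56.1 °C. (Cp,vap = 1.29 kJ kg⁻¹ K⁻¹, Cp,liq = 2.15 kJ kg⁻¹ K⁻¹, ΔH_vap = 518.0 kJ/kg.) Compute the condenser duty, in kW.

vapour 170→56.1 °C: -146.93 kJ/kg
condensation at 56.1 °C: -518 kJ/kg
liquid 56.1→47.1 °C: -19.35 kJ/kg
Δh = -146.93 + -518 + -19.35 = -684.28 kJ/kg
Q = ṁ·Δh = 222.4 kg/min × -684.28 kJ/kg = -152180 kJ/min
|Q| = 2536.4 kW

Q_c = 2540 kW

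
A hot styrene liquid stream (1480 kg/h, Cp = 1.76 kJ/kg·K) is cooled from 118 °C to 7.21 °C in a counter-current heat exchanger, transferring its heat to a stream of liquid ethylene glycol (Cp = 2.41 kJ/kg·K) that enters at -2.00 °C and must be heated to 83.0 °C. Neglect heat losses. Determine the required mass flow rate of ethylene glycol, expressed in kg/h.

Heat released by hot stream: Q = 1480 × 1.76 × (118 − 7.21) = 288590 kJ/h
Energy balance on cold side (adiabatic exchanger): Q = ṁ_c·Cp_c·(T_c,out − T_c,in)
ṁ_c = 288590 / [2.41 × (83.0 − -2.00)] = 1408.8 kg/h

ṁ_c = 1410 kg/h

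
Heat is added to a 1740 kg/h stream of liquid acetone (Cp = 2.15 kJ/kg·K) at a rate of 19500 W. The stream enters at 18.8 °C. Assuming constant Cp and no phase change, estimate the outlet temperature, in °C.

Q = 19500 W = 70200 kJ/h
ΔT = Q/(ṁ·Cp) = 70200/(1740×2.15) = 18.765 K
T_out = 18.8 + 18.765 = 37.565 °C

T_out = 37.6 °C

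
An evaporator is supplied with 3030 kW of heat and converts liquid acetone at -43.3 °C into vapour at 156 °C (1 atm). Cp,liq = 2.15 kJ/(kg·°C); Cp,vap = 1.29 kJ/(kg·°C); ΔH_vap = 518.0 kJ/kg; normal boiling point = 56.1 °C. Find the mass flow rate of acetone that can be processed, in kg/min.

Δh = 2.15×(56.1−-43.3) + 518.0 + 1.29×(156−56.1) = 860.58 kJ/kg
Q = 3030 kW = 3030 kJ/s = 181800 kJ/min
ṁ = Q/Δh = 181800 / 860.58 = 211.25 kg/min

ṁ = 211 kg/min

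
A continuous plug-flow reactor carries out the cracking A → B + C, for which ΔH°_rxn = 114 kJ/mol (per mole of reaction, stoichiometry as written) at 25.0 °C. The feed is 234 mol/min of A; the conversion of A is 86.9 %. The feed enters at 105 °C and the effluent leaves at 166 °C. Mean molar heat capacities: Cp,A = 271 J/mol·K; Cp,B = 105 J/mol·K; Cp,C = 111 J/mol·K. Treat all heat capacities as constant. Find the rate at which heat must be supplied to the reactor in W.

Q_in = 425000 W

Extent of reaction ξ = 0.869 × 234 = 203.35 mol/min
Reaction term: ξ·ΔH°_rxn = 203.35 × 114 = 23181 kJ/min
Sensible, feed 105→25 °C: -5073.1 kJ/min
Outlet flows (mol/min): A 30.654, B 203.35, C 203.35
Sensible, products 25→166 °C: 7364.4 kJ/min
Q = ΔH = 25473 kJ/min = 424.55 kW
Heat supplied = 424550 W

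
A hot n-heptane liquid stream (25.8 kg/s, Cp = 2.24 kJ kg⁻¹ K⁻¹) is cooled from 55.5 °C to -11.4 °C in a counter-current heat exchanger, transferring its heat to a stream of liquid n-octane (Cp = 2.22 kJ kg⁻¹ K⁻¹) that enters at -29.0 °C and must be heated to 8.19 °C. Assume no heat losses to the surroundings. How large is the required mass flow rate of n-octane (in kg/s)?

ṁ_c = 46.8 kg/s

Heat released by hot stream: Q = 25.8 × 2.24 × (55.5 − -11.4) = 3866.3 kJ/s
Energy balance on cold side (adiabatic exchanger): Q = ṁ_c·Cp_c·(T_c,out − T_c,in)
ṁ_c = 3866.3 / [2.22 × (8.19 − -29.0)] = 46.829 kg/s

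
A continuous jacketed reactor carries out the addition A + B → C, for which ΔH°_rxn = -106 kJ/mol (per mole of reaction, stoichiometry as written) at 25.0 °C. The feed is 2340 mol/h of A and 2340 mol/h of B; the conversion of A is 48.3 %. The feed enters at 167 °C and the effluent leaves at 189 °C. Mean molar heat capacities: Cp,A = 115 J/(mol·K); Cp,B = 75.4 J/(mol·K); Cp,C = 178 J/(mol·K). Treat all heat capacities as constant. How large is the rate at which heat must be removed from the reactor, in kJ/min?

Q_out = 1870 kJ/min

Extent of reaction ξ = 0.483 × 2340 = 1130.2 mol/h
Reaction term: ξ·ΔH°_rxn = 1130.2 × -106 = -119800 kJ/h
Sensible, feed 167→25 °C: -63266 kJ/h
Outlet flows (mol/h): A 1209.8, B 1209.8, C 1130.2
Sensible, products 25→189 °C: 70769 kJ/h
Q = ΔH = -112300 kJ/h = -31.194 kW
Heat removed = 1871.7 kJ/min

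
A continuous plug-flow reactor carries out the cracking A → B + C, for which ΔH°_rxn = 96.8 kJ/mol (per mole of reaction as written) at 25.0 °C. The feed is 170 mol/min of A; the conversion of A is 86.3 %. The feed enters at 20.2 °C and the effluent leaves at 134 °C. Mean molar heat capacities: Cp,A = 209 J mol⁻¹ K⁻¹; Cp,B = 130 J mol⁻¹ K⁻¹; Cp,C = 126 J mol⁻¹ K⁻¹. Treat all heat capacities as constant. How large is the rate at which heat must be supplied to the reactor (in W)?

Extent of reaction ξ = 0.863 × 170 = 146.71 mol/min
Reaction term: ξ·ΔH°_rxn = 146.71 × 96.8 = 14202 kJ/min
Sensible, feed 20.2→25 °C: 170.54 kJ/min
Outlet flows (mol/min): A 23.29, B 146.71, C 146.71
Sensible, products 25→134 °C: 4624.4 kJ/min
Q = ΔH = 18996 kJ/min = 316.61 kW
Heat supplied = 316610 W

Q_in = 317000 W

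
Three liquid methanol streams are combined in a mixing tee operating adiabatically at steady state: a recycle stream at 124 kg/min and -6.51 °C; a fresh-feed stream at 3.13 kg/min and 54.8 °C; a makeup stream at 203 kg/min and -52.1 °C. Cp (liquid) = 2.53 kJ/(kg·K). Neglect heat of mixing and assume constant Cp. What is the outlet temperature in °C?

No heat crosses the boundary, so H_out = H_in.
Σ ṁᵢCp,ᵢTᵢ = 124×2.53×-6.51 + 3.13×2.53×54.8 + 203×2.53×-52.1 = -28366
Σ ṁᵢCp,ᵢ = 124×2.53 + 3.13×2.53 + 203×2.53 = 835.23
T_out = -28366 / 835.23 = -33.962 °C

T_out = -34.0 °C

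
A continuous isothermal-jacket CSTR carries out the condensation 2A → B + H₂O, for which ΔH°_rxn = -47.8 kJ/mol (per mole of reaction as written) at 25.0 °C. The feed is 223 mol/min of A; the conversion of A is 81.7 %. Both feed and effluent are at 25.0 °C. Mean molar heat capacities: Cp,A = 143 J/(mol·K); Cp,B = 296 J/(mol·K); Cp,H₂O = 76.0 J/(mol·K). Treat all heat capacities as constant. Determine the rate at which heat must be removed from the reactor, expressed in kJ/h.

Extent of reaction ξ = 0.817 × 223 / 2 = 91.096 mol/min
Reaction term: ξ·ΔH°_rxn = 91.096 × -47.8 = -4354.4 kJ/min
Q = ΔH = -4354.4 kJ/min = -72.573 kW
Heat removed = 261260 kJ/h

Q_out = 261000 kJ/h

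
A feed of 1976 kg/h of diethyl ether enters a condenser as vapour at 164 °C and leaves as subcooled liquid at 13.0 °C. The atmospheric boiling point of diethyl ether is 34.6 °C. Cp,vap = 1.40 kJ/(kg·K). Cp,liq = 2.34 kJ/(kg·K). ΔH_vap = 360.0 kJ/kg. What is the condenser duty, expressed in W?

vapour 164→34.6 °C: -181.16 kJ/kg
condensation at 34.6 °C: -360 kJ/kg
liquid 34.6→13.0 °C: -50.544 kJ/kg
Δh = -181.16 + -360 + -50.544 = -591.7 kJ/kg
Q = ṁ·Δh = 1976 kg/h × -591.7 kJ/kg = -1.1692e+06 kJ/h
|Q| = 324.78 kW = 324780 W

Q_c = 325000 W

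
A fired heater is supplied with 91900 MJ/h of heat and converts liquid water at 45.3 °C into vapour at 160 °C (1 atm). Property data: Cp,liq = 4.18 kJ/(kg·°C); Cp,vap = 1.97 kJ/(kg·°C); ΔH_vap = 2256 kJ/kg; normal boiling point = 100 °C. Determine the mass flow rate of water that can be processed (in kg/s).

Δh = 4.18×(100−45.3) + 2256 + 1.97×(160−100) = 2602.8 kJ/kg
Q = 91900 MJ/h = 25528 kJ/s = 25528 kJ/s
ṁ = Q/Δh = 25528 / 2602.8 = 9.8076 kg/s

ṁ = 9.81 kg/s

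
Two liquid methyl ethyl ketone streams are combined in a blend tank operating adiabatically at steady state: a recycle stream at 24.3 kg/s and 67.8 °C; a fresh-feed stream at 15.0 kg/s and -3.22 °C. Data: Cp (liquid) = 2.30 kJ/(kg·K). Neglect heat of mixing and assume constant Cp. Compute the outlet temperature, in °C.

T_out = 40.7 °C

Energy balance with Q = 0: Σ ṁᵢCp,ᵢ(T_out − Tᵢ) = 0
Σ ṁᵢCp,ᵢTᵢ = 24.3×2.30×67.8 + 15.0×2.30×-3.22 = 3678.3
Σ ṁᵢCp,ᵢ = 24.3×2.30 + 15.0×2.30 = 90.39
T_out = 3678.3 / 90.39 = 40.693 °C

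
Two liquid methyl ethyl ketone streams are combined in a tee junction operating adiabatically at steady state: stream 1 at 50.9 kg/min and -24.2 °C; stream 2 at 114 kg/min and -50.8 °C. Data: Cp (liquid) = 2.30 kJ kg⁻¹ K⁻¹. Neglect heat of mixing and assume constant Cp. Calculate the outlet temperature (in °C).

T_out = -42.6 °C

Adiabatic, steady state ⇒ Σ ṁᵢCp,ᵢ(T_out − Tᵢ) = 0
Σ ṁᵢCp,ᵢTᵢ = 50.9×2.30×-24.2 + 114×2.30×-50.8 = -16153
Σ ṁᵢCp,ᵢ = 50.9×2.30 + 114×2.30 = 379.27
T_out = -16153 / 379.27 = -42.589 °C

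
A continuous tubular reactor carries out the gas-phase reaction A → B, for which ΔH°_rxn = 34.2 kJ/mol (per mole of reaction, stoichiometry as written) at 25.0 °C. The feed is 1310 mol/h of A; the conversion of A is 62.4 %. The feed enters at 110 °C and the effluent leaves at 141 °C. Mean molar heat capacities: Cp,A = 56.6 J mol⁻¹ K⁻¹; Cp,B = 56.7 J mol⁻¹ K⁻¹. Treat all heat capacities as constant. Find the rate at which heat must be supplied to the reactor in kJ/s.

Q_in = 8.41 kJ/s

Extent of reaction ξ = 0.624 × 1310 = 817.44 mol/h
Reaction term: ξ·ΔH°_rxn = 817.44 × 34.2 = 27956 kJ/h
Sensible, feed 110→25 °C: -6302.4 kJ/h
Outlet flows (mol/h): A 492.56, B 817.44
Sensible, products 25→141 °C: 8610.4 kJ/h
Q = ΔH = 30264 kJ/h = 8.4068 kW
Heat supplied = 8.4068 kJ/s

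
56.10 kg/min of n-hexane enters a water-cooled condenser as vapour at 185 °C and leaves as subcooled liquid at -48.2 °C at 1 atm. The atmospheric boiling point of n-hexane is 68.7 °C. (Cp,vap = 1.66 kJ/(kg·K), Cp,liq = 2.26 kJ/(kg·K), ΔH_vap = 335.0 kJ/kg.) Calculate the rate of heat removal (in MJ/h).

Q_c = 2670 MJ/h

vapour 185→68.7 °C: -193.06 kJ/kg
condensation at 68.7 °C: -335 kJ/kg
liquid 68.7→-48.2 °C: -264.19 kJ/kg
Δh = -193.06 + -335 + -264.19 = -792.25 kJ/kg
Q = ṁ·Δh = 56.10 kg/min × -792.25 kJ/kg = -44445 kJ/min
|Q| = 740.76 kW = 2666.7 MJ/h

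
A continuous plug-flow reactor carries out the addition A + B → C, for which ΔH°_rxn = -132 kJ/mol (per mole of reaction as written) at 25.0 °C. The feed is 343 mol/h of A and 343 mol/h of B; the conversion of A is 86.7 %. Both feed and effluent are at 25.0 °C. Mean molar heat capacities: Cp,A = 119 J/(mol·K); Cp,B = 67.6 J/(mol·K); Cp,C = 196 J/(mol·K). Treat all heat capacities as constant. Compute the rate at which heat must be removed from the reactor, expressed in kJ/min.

Extent of reaction ξ = 0.867 × 343 = 297.38 mol/h
Reaction term: ξ·ΔH°_rxn = 297.38 × -132 = -39254 kJ/h
Q = ΔH = -39254 kJ/h = -10.904 kW
Heat removed = 654.24 kJ/min

Q_out = 654 kJ/min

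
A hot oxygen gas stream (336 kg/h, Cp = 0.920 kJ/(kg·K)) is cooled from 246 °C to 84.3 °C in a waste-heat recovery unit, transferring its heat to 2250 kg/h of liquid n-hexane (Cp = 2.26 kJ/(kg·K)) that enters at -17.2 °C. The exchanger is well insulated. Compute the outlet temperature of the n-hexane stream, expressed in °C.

T_c,out = -7.37 °C

Heat released by hot stream: Q = 336 × 0.920 × (246 − 84.3) = 49985 kJ/h
Energy balance on cold side (adiabatic exchanger): Q = ṁ_c·Cp_c·(T_c,out − T_c,in)
T_c,out = -17.2 + 49985/(2250 × 2.26) = -7.3702 °C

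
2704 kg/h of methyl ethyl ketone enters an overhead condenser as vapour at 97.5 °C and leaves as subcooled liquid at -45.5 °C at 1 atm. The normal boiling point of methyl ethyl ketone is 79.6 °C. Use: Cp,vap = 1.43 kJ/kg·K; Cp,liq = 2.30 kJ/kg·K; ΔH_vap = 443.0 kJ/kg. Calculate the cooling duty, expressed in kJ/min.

Q_c = 34100 kJ/min

vapour 97.5→79.6 °C: -25.597 kJ/kg
condensation at 79.6 °C: -443 kJ/kg
liquid 79.6→-45.5 °C: -287.73 kJ/kg
Δh = -25.597 + -443 + -287.73 = -756.33 kJ/kg
Q = ṁ·Δh = 2704 kg/h × -756.33 kJ/kg = -2.0451e+06 kJ/h
|Q| = 568.09 kW = 34085 kJ/min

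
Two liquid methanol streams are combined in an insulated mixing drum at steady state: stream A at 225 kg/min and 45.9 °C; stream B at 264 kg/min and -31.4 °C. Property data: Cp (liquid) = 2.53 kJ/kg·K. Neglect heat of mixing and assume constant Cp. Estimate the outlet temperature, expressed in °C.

No heat crosses the boundary, so H_out = H_in.
Σ ṁᵢCp,ᵢTᵢ = 225×2.53×45.9 + 264×2.53×-31.4 = 5155.9
Σ ṁᵢCp,ᵢ = 225×2.53 + 264×2.53 = 1237.2
T_out = 5155.9 / 1237.2 = 4.1675 °C

T_out = 4.17 °C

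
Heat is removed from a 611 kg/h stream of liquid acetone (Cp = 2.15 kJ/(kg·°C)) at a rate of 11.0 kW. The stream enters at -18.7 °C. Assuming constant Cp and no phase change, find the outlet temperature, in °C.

T_out = -48.8 °C

Q = 11.0 kW = 39600 kJ/h
ΔT = Q/(ṁ·Cp) = 39600/(611×2.15) = 30.145 K
T_out = -18.7 − 30.145 = -48.845 °C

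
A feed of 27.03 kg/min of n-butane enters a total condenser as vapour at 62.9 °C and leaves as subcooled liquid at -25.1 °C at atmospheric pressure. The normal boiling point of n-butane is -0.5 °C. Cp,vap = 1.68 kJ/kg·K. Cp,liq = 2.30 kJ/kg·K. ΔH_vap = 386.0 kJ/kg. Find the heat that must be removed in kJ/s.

Q_c = 247 kJ/s

vapour 62.9→-0.5 °C: -106.51 kJ/kg
condensation at -0.5 °C: -386 kJ/kg
liquid -0.5→-25.1 °C: -56.58 kJ/kg
Δh = -106.51 + -386 + -56.58 = -549.09 kJ/kg
Q = ṁ·Δh = 27.03 kg/min × -549.09 kJ/kg = -14842 kJ/min
|Q| = 247.37 kW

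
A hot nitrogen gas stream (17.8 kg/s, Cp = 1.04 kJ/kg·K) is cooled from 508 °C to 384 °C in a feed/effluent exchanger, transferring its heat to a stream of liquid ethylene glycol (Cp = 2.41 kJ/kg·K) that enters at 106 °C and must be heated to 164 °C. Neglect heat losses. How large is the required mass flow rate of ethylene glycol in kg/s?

Heat released by hot stream: Q = 17.8 × 1.04 × (508 − 384) = 2295.5 kJ/s
Energy balance on cold side (adiabatic exchanger): Q = ṁ_c·Cp_c·(T_c,out − T_c,in)
ṁ_c = 2295.5 / [2.41 × (164 − 106)] = 16.422 kg/s

ṁ_c = 16.4 kg/s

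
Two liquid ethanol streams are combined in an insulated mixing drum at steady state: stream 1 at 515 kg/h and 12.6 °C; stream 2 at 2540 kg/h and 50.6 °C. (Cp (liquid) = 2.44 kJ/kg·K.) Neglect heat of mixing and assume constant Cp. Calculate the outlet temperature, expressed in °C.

No heat crosses the boundary, so H_out = H_in.
T_out = Σ ṁᵢCp,ᵢTᵢ / Σ ṁᵢCp,ᵢ
      = 329430 / 7454.2 = 44.194 °C

T_out = 44.2 °C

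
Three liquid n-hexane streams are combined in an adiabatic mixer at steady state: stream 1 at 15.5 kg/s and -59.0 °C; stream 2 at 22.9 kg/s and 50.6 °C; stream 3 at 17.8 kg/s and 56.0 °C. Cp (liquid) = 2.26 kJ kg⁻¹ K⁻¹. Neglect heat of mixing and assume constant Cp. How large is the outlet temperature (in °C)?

Adiabatic, steady state ⇒ Σ ṁᵢCp,ᵢ(T_out − Tᵢ) = 0
Σ ṁᵢCp,ᵢTᵢ = 15.5×2.26×-59.0 + 22.9×2.26×50.6 + 17.8×2.26×56.0 = 2804.8
Σ ṁᵢCp,ᵢ = 15.5×2.26 + 22.9×2.26 + 17.8×2.26 = 127.01
T_out = 2804.8 / 127.01 = 22.083 °C

T_out = 22.1 °C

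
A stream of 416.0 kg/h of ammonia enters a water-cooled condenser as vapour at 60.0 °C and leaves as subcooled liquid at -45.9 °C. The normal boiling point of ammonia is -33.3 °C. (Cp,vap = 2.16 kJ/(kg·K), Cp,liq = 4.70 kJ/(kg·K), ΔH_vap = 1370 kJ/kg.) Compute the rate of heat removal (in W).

Q_c = 188000 W

vapour 60.0→-33.3 °C: -201.53 kJ/kg
condensation at -33.3 °C: -1370 kJ/kg
liquid -33.3→-45.9 °C: -59.22 kJ/kg
Δh = -201.53 + -1370 + -59.22 = -1630.7 kJ/kg
Q = ṁ·Δh = 416.0 kg/h × -1630.7 kJ/kg = -678390 kJ/h
|Q| = 188.44 kW = 188440 W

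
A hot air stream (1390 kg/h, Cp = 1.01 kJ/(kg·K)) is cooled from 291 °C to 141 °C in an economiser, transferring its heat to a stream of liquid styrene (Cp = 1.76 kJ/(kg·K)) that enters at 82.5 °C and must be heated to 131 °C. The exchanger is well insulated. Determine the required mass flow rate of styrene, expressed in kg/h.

ṁ_c = 2470 kg/h

Heat released by hot stream: Q = 1390 × 1.01 × (291 − 141) = 210580 kJ/h
Energy balance on cold side (adiabatic exchanger): Q = ṁ_c·Cp_c·(T_c,out − T_c,in)
ṁ_c = 210580 / [1.76 × (131 − 82.5)] = 2467 kg/h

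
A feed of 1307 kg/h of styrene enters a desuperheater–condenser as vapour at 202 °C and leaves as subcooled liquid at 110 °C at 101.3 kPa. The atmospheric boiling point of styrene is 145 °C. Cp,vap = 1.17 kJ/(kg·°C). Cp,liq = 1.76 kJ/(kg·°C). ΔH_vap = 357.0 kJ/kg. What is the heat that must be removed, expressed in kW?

Q_c = 176 kW

vapour 202→145 °C: -66.69 kJ/kg
condensation at 145 °C: -357 kJ/kg
liquid 145→110 °C: -61.6 kJ/kg
Δh = -66.69 + -357 + -61.6 = -485.29 kJ/kg
Q = ṁ·Δh = 1307 kg/h × -485.29 kJ/kg = -634270 kJ/h
|Q| = 176.19 kW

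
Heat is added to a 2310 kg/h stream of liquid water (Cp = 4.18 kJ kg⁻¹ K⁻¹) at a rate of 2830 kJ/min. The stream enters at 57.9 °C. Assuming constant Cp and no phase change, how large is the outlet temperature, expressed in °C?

Q = 2830 kJ/min = 169800 kJ/h
ΔT = Q/(ṁ·Cp) = 169800/(2310×4.18) = 17.585 K
T_out = 57.9 + 17.585 = 75.485 °C

T_out = 75.5 °C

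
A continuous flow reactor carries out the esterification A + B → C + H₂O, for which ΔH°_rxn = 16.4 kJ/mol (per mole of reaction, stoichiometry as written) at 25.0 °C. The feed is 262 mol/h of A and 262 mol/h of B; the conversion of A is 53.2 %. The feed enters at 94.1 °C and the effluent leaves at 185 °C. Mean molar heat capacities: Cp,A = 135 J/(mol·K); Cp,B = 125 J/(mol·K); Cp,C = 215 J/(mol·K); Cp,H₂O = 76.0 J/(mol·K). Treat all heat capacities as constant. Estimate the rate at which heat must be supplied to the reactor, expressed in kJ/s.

Extent of reaction ξ = 0.532 × 262 = 139.38 mol/h
Reaction term: ξ·ΔH°_rxn = 139.38 × 16.4 = 2285.9 kJ/h
Sensible, feed 94.1→25 °C: -4707.1 kJ/h
Outlet flows (mol/h): A 122.62, B 122.62, C 139.38, H₂O 139.38
Sensible, products 25→185 °C: 11591 kJ/h
Q = ΔH = 9169.4 kJ/h = 2.547 kW
Heat supplied = 2.547 kJ/s

Q_in = 2.55 kJ/s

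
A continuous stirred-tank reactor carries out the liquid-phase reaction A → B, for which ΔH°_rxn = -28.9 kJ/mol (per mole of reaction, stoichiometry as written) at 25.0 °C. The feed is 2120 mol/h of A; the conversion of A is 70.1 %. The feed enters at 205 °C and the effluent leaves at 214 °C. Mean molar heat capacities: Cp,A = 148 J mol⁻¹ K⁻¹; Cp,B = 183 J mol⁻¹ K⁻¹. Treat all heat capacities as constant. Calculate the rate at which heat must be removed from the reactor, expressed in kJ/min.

Extent of reaction ξ = 0.701 × 2120 = 1486.1 mol/h
Reaction term: ξ·ΔH°_rxn = 1486.1 × -28.9 = -42949 kJ/h
Sensible, feed 205→25 °C: -56477 kJ/h
Outlet flows (mol/h): A 633.88, B 1486.1
Sensible, products 25→214 °C: 69131 kJ/h
Q = ΔH = -30294 kJ/h = -8.4151 kW
Heat removed = 504.91 kJ/min

Q_out = 505 kJ/min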